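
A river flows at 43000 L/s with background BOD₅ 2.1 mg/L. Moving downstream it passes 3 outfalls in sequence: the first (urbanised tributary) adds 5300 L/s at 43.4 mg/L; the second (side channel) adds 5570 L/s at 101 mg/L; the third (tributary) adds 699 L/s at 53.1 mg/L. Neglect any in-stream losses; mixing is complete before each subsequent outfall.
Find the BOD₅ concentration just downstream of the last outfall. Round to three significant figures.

16.9 mg/L

Outfall 1: combined Q = 48300 L/s; C = (43000·2.100 + 5300·43.40)/48300 = 6.632 mg/L.
Outfall 2: combined Q = 53870 L/s; C = (48300·6.632 + 5570·101.0)/53870 = 16.39 mg/L.
Outfall 3: combined Q = 54570 L/s; C = (53870·16.39 + 699.0·53.10)/54570 = 16.86 mg/L.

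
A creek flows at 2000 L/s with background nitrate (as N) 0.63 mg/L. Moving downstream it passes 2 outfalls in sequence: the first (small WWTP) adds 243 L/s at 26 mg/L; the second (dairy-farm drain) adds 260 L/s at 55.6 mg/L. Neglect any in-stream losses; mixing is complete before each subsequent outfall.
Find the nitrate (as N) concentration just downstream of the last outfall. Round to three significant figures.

Outfall 1: combined Q = 2243 L/s; C = (2000·0.6300 + 243.0·26.00)/2243 = 3.379 mg/L.
Outfall 2: combined Q = 2503 L/s; C = (2243·3.379 + 260.0·55.60)/2503 = 8.803 mg/L.

8.80 mg/L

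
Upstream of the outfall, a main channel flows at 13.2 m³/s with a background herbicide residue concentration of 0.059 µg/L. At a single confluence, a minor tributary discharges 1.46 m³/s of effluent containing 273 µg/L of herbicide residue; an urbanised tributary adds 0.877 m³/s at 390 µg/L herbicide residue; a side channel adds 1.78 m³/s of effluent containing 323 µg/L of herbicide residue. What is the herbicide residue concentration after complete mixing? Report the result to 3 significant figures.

76.0 µg/L

Flow-weighted average: C = (13.20·0.05900 + 1.460·273.0 + 0.8770·390.0 + 1.780·323.0) / 17.32 = 1316/17.32 = 76.01 µg/L.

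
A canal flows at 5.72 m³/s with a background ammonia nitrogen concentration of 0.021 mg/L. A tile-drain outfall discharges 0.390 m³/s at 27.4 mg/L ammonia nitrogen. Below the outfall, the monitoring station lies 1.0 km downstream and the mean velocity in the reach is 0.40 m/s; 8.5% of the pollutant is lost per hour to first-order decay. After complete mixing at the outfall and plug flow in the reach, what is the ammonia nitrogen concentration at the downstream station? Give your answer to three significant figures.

1.66 mg/L

Flow-weighted average: C = (5.720·0.02100 + 0.3900·27.40) / 6.110 = 10.81/6.110 = 1.769 mg/L.
Travel time t = 1.0·1000 / 0.40 = 2500 s = 0.6944 h.
8.5%/h lost → k = −ln(1 − 0.085) = 0.08883 h⁻¹.
Decay over the reach: 1.769·exp(−kt) = 1.769·0.9402 = 1.663 mg/L.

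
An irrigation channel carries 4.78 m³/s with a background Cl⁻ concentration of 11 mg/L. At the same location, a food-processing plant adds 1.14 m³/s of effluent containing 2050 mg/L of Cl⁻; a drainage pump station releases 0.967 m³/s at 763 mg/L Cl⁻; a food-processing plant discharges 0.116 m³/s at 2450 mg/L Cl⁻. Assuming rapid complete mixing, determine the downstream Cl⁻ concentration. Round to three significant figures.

Mixed concentration C = ΣQC/ΣQ = (4.780·11.00 + 1.140·2050 + 0.9670·763.0 + 0.1160·2450) / 7.003 = 3412/7.003 = 487.2 mg/L.

487 mg/L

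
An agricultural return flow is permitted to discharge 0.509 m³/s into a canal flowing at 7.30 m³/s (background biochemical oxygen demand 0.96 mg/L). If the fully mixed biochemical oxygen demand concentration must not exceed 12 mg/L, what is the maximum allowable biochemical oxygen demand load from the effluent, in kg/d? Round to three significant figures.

Mass balance at the limit: 7.300·0.9600 + 0.5090·Cₑ = 7.809·12 → Cₑ = 170.3 mg/L.
Load = 0.5090 m³/s × 170.3 g/m³ × 86 400 s/d = 7491 kg/d.

7490 kg/d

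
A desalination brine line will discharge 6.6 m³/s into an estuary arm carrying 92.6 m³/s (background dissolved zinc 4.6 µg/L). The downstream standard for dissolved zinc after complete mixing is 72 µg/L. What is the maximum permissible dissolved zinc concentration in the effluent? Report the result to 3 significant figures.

1020 µg/L

At the limit, (Qr·Cr + Qe·Cₑ)/(Qr + Qe) = 72:
Cₑ = (99.20·72 − 92.60·4.600) / 6.600 = 1018 µg/L.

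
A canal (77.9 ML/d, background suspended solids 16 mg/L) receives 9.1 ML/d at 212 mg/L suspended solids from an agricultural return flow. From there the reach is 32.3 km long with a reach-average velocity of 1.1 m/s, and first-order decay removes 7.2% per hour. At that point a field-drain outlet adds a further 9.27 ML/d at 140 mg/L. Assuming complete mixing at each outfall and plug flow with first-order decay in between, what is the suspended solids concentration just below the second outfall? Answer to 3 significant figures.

31.4 mg/L

Mixed concentration C = ΣQC/ΣQ = (77.90·16.00 + 9.100·212.0) / 87.00 = 3176/87.00 = 36.50 mg/L; combined flow 87.00 ML/d.
Travel time t = 32.3·1000 / 1.1 = 29360 s = 8.157 h.
7.2%/h lost → k = −ln(1 − 0.072) = 0.07472 h⁻¹.
Applying C = C₀e^(−kt): 36.50 × 0.5436 = 19.84 mg/L.
Second outfall: C = (87.00·19.84 + 9.270·140.0)/96.27 = 31.41 mg/L.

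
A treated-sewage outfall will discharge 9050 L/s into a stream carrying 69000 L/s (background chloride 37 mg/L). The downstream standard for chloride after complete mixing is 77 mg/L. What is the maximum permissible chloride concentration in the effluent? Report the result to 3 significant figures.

382 mg/L

At the limit, (Qr·Cr + Qe·Cₑ)/(Qr + Qe) = 77:
Cₑ = (78050·77 − 69000·37.00) / 9050 = 382.0 mg/L.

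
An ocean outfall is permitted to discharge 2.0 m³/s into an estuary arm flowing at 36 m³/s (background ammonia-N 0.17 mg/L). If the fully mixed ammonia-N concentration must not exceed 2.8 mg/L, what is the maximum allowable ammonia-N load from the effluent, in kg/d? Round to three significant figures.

8660 kg/d

Mass balance at the limit: 36.00·0.1700 + 2.000·Cₑ = 38.00·2.8 → Cₑ = 50.14 mg/L.
Load = 2.000 m³/s × 50.14 g/m³ × 86 400 s/d = 8664 kg/d.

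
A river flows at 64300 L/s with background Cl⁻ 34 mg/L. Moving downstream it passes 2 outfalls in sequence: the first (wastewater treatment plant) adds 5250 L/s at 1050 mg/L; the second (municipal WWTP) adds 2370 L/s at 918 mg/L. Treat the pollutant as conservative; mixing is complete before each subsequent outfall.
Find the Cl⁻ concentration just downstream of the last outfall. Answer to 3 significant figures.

137 mg/L

After outfall 1: Q = 64300 + 5250 = 69550 L/s; C = (64300·34.00 + 5250·1050)/69550 = 110.7 mg/L.
After outfall 2: Q = 69550 + 2370 = 71920 L/s; C = (69550·110.7 + 2370·918.0)/71920 = 137.3 mg/L.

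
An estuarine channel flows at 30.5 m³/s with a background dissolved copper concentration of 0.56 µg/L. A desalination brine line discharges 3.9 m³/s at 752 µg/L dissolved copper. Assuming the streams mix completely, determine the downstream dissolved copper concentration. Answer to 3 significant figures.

85.8 µg/L

Mixed concentration C = ΣQC/ΣQ = (30.50·0.5600 + 3.900·752.0) / 34.40 = 2950/34.40 = 85.75 µg/L.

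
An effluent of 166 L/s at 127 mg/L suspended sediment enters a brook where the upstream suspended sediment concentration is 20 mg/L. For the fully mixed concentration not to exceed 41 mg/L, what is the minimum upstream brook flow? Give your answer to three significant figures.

680 L/s

Set C_mix = 41: (Q·20.00 + 166.0·127.0) / (Q + 166.0) = 41
→ Q = 166.0·(127.0 − 41)/(41 − 20.00) = 679.8 L/s.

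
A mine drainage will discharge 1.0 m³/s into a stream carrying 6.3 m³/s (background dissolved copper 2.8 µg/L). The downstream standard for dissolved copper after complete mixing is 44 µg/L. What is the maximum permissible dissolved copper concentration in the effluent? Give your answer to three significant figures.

At the limit, (Qr·Cr + Qe·Cₑ)/(Qr + Qe) = 44:
Cₑ = (7.300·44 − 6.300·2.800) / 1.000 = 303.6 µg/L.

304 µg/L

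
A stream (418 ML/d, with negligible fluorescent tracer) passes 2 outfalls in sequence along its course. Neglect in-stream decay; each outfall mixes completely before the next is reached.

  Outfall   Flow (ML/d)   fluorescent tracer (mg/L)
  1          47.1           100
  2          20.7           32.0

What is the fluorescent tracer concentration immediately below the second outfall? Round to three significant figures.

11.1 mg/L

Outfall 1: combined Q = 465.1 ML/d; C = (418.0·0 + 47.10·100.0)/465.1 = 10.13 mg/L.
Outfall 2: combined Q = 485.8 ML/d; C = (465.1·10.13 + 20.70·32.00)/485.8 = 11.06 mg/L.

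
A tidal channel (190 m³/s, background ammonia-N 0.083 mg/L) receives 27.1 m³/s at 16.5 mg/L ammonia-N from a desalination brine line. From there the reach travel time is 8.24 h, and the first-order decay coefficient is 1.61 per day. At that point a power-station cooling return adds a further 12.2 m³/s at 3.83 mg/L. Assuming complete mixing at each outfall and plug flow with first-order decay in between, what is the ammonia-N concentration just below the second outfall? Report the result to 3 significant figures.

1.37 mg/L

Flow-weighted average: C = (190.0·0.08300 + 27.10·16.50) / 217.1 = 462.9/217.1 = 2.132 mg/L; combined flow 217.1 m³/s.
Applying C = C₀e^(−kt): 2.132 × 0.5754 = 1.227 mg/L.
At the second outfall, C = (217.1·1.227 + 12.20·3.830) / (217.1 + 12.20) = 1.365 mg/L.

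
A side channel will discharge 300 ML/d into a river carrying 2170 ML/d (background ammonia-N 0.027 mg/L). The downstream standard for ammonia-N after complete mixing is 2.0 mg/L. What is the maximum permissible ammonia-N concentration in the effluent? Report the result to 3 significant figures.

16.3 mg/L

At the limit, (Qr·Cr + Qe·Cₑ)/(Qr + Qe) = 2.0:
Cₑ = (2470·2.0 − 2170·0.02700) / 300.0 = 16.27 mg/L.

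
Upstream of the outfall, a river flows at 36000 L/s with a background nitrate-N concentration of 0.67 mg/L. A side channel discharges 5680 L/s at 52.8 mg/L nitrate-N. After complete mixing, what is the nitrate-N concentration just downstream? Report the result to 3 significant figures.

7.77 mg/L

After mixing, C = (36000·0.6700 + 5680·52.80) / 41680 = 324000/41680 = 7.774 mg/L.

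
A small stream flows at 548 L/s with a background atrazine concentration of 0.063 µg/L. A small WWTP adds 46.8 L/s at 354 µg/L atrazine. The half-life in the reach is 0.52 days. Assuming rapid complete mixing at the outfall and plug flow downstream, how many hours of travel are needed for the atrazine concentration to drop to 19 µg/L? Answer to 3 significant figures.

6.92 h

After mixing, C = (548.0·0.06300 + 46.80·354.0) / 594.8 = 16600/594.8 = 27.91 µg/L.
Half-life 0.52 d → k = ln 2 / 0.52 = 1.333 d⁻¹.
27.91·exp(−k·t) = 19 → t = ln(27.91/19)/k = 24930 s = 6.925 h.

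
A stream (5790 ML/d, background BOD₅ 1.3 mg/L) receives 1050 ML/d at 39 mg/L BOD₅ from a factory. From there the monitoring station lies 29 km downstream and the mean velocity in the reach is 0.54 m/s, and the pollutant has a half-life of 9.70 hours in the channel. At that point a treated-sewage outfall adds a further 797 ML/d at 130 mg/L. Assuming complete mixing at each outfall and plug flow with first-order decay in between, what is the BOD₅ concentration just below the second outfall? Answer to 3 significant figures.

Mass balance: C = (5790·1.300 + 1050·39.00) / 6840 = 48480/6840 = 7.087 mg/L; combined flow 6840 ML/d.
Travel time t = 29·1000 / 0.54 = 53700 s = 14.92 h.
Half-life 9.70 h → k = ln 2 / 9.70 = 0.07146 h⁻¹ = 1.715 d⁻¹.
After decay, C = 7.087 × e^(−kt) = 7.087 × 0.3444 = 2.441 mg/L.
At the second outfall, C = (6840·2.441 + 797.0·130.0) / (6840 + 797.0) = 15.75 mg/L.

15.8 mg/L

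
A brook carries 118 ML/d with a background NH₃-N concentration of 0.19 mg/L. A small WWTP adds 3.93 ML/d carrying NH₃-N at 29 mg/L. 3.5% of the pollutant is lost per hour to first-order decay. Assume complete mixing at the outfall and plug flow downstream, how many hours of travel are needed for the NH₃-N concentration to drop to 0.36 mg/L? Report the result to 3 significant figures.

31.8 h

Mixed concentration C = ΣQC/ΣQ = (118.0·0.1900 + 3.930·29.00) / 121.9 = 136.4/121.9 = 1.119 mg/L.
3.5%/h lost → k = −ln(1 − 0.035) = 0.03563 h⁻¹.
1.119·exp(−k·t) = 0.36 → t = ln(1.119/0.36)/k = 114600 s = 31.82 h.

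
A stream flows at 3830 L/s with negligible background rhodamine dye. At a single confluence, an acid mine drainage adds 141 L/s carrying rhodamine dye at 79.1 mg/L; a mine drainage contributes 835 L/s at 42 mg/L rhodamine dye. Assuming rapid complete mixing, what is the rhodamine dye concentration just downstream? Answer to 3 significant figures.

9.62 mg/L

Mass balance: C = (3830·0 + 141.0·79.10 + 835.0·42.00) / 4806 = 46220/4806 = 9.618 mg/L.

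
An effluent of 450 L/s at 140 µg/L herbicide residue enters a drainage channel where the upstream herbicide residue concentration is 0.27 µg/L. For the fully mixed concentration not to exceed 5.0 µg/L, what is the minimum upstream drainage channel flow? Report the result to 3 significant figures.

12800 L/s

Set C_mix = 5.0: (Q·0.2700 + 450.0·140.0) / (Q + 450.0) = 5.0
→ Q = 450.0·(140.0 − 5.0)/(5.0 − 0.2700) = 12840 L/s.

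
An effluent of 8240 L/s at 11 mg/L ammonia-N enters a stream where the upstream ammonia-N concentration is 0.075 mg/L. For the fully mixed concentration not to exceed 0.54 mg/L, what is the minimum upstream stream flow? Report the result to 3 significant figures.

Set C_mix = 0.54: (Q·0.07500 + 8240·11.00) / (Q + 8240) = 0.54
→ Q = 8240·(11.00 − 0.54)/(0.54 − 0.07500) = 185400 L/s.

185000 L/s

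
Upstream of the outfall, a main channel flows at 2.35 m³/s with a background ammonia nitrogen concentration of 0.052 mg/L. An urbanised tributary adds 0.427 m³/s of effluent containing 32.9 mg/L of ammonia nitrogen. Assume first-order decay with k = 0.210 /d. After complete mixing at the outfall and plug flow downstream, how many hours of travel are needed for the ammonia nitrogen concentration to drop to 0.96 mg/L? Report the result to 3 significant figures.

191 h

After mixing, C = (2.350·0.05200 + 0.4270·32.90) / 2.777 = 14.17/2.777 = 5.103 mg/L.
5.103·exp(−k·t) = 0.96 → t = ln(5.103/0.96)/k = 687300 s = 190.9 h.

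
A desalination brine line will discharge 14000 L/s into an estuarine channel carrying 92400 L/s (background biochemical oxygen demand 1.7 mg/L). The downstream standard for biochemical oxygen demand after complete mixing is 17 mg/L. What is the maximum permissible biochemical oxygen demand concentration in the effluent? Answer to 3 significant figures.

118 mg/L

At the limit, (Qr·Cr + Qe·Cₑ)/(Qr + Qe) = 17:
Cₑ = (106400·17 − 92400·1.700) / 14000 = 118.0 mg/L.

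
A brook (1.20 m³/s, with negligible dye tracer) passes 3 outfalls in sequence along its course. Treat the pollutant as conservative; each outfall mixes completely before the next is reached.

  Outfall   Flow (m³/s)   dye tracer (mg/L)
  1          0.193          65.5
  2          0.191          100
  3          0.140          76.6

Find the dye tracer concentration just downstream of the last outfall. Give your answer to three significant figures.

24.6 mg/L

Outfall 1: combined Q = 1.393 m³/s; C = (1.200·0 + 0.1930·65.50)/1.393 = 9.075 mg/L.
Outfall 2: combined Q = 1.584 m³/s; C = (1.393·9.075 + 0.1910·100.0)/1.584 = 20.04 mg/L.
Outfall 3: combined Q = 1.724 m³/s; C = (1.584·20.04 + 0.1400·76.60)/1.724 = 24.63 mg/L.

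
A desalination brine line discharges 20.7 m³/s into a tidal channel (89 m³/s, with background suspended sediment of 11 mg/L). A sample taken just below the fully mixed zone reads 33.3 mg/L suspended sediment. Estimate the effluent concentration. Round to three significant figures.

Mass balance: 89.00·11.00 + 20.70·Cₑ = 109.7·33.30
→ Cₑ = (109.7·33.30 − 89.00·11.00) / 20.70 = 129.2 mg/L.

129 mg/L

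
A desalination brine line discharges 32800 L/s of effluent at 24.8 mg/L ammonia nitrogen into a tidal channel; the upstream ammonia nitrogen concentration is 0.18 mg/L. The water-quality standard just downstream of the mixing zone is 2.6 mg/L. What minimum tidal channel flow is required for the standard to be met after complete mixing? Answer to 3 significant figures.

Set C_mix = 2.6: (Q·0.1800 + 32800·24.80) / (Q + 32800) = 2.6
→ Q = 32800·(24.80 − 2.6)/(2.6 − 0.1800) = 300900 L/s.

301000 L/s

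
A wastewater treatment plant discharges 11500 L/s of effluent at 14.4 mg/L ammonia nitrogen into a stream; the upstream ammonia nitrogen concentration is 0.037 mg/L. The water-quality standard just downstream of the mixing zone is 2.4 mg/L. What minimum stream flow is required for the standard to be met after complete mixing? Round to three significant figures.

Set C_mix = 2.4: (Q·0.03700 + 11500·14.40) / (Q + 11500) = 2.4
→ Q = 11500·(14.40 − 2.4)/(2.4 − 0.03700) = 58400 L/s.

58400 L/s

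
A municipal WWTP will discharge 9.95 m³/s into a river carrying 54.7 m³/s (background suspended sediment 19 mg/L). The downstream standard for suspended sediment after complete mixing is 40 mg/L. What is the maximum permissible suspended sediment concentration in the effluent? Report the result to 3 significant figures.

At the limit, (Qr·Cr + Qe·Cₑ)/(Qr + Qe) = 40:
Cₑ = (64.65·40 − 54.70·19.00) / 9.950 = 155.4 mg/L.

155 mg/L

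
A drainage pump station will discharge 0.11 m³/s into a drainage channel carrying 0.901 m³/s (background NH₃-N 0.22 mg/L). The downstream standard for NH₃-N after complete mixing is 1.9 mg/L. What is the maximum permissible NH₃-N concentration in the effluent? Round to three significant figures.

At the limit, (Qr·Cr + Qe·Cₑ)/(Qr + Qe) = 1.9:
Cₑ = (1.011·1.9 − 0.9010·0.2200) / 0.1100 = 15.66 mg/L.

15.7 mg/L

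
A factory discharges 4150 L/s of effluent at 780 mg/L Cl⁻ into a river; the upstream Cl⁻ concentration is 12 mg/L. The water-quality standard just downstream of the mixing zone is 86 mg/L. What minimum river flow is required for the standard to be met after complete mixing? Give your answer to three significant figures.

38900 L/s

Set C_mix = 86: (Q·12.00 + 4150·780.0) / (Q + 4150) = 86
→ Q = 4150·(780.0 − 86)/(86 − 12.00) = 38920 L/s.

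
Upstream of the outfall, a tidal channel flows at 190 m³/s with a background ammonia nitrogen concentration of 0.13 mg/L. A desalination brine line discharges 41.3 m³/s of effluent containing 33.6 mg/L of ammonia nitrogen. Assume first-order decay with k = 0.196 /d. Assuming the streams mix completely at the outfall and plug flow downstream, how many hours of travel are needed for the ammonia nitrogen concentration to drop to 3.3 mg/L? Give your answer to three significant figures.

After mixing, C = (190.0·0.1300 + 41.30·33.60) / 231.3 = 1412/231.3 = 6.106 mg/L.
6.106·exp(−k·t) = 3.3 → t = ln(6.106/3.3)/k = 271300 s = 75.35 h.

75.4 h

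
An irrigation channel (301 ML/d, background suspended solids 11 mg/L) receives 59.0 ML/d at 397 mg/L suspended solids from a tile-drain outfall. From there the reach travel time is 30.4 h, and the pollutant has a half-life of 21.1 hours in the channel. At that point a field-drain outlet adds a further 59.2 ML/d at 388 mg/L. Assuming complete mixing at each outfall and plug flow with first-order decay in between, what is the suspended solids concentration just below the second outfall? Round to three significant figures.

78.3 mg/L

Conservation of mass: C = (301.0·11.00 + 59.00·397.0) / 360.0 = 26730/360.0 = 74.26 mg/L; combined flow 360.0 ML/d.
Half-life 21.1 h → k = ln 2 / 21.1 = 0.03285 h⁻¹ = 0.7884 d⁻¹.
Applying C = C₀e^(−kt): 74.26 × 0.3684 = 27.36 mg/L.
Second outfall: C = (360.0·27.36 + 59.20·388.0)/419.2 = 78.29 mg/L.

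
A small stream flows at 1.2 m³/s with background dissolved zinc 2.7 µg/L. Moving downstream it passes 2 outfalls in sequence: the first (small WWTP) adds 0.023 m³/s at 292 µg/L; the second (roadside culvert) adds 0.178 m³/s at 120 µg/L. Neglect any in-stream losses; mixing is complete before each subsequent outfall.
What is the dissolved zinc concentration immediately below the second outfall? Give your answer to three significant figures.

Outfall 1: combined Q = 1.223 m³/s; C = (1.200·2.700 + 0.02300·292.0)/1.223 = 8.141 µg/L.
Outfall 2: combined Q = 1.401 m³/s; C = (1.223·8.141 + 0.1780·120.0)/1.401 = 22.35 µg/L.

22.4 µg/L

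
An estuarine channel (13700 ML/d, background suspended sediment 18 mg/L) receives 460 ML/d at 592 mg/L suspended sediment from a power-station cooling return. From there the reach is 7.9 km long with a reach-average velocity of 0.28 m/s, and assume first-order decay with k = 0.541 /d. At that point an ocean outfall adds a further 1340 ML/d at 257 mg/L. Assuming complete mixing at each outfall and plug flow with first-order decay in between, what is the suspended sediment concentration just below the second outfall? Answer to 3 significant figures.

Mixed concentration C = ΣQC/ΣQ = (13700·18.00 + 460.0·592.0) / 14160 = 518900/14160 = 36.65 mg/L; combined flow 14160 ML/d.
Travel time t = 7.9·1000 / 0.28 = 28210 s = 7.837 h.
After decay, C = 36.65 × e^(−kt) = 36.65 × 0.8381 = 30.71 mg/L.
Second outfall: C = (14160·30.71 + 1340·257.0)/15500 = 50.28 mg/L.

50.3 mg/L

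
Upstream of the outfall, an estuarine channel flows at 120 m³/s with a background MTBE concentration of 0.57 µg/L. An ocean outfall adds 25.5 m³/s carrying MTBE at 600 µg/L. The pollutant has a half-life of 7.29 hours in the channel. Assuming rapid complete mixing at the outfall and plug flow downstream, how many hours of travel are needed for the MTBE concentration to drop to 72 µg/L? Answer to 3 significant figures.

Mixed concentration C = ΣQC/ΣQ = (120.0·0.5700 + 25.50·600.0) / 145.5 = 15370/145.5 = 105.6 µg/L.
Half-life 7.29 h → k = ln 2 / 7.29 = 0.09508 h⁻¹ = 2.282 d⁻¹.
105.6·exp(−k·t) = 72 → t = ln(105.6/72)/k = 14510 s = 4.030 h.

4.03 h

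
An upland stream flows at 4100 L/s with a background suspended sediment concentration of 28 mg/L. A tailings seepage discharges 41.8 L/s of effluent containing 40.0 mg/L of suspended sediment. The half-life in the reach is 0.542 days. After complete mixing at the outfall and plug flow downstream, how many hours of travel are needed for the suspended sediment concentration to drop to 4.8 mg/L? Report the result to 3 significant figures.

33.2 h

After mixing, C = (4100·28.00 + 41.80·40.00) / 4142 = 116500/4142 = 28.12 mg/L.
Half-life 0.542 d → k = ln 2 / 0.542 = 1.279 d⁻¹.
28.12·exp(−k·t) = 4.8 → t = ln(28.12/4.8)/k = 119400 s = 33.18 h.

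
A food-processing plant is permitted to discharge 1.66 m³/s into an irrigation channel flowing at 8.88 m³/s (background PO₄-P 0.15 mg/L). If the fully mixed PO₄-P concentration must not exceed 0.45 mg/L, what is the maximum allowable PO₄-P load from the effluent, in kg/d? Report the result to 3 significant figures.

295 kg/d

Mass balance at the limit: 8.880·0.1500 + 1.660·Cₑ = 10.54·0.45 → Cₑ = 2.055 mg/L.
Load = 1.660 m³/s × 2.055 g/m³ × 86 400 s/d = 294.7 kg/d.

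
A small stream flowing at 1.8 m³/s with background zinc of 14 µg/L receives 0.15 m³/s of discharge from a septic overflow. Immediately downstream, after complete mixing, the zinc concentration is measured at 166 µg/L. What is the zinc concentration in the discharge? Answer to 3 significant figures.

1990 µg/L

Mass balance: 1.800·14.00 + 0.1500·Cₑ = 1.950·166.0
→ Cₑ = (1.950·166.0 − 1.800·14.00) / 0.1500 = 1990 µg/L.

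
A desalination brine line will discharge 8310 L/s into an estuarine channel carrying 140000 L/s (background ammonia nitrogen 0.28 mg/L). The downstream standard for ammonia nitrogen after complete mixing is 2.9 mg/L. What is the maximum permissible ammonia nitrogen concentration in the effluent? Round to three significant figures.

At the limit, (Qr·Cr + Qe·Cₑ)/(Qr + Qe) = 2.9:
Cₑ = (148300·2.9 − 140000·0.2800) / 8310 = 47.04 mg/L.

47.0 mg/L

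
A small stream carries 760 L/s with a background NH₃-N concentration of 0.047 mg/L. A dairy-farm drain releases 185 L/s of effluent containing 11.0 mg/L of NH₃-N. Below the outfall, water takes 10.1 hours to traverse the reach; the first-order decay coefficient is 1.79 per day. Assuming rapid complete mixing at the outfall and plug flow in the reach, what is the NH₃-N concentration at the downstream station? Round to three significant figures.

1.03 mg/L

After mixing, C = (760.0·0.04700 + 185.0·11.00) / 945.0 = 2071/945.0 = 2.191 mg/L.
After decay, C = 2.191 × e^(−kt) = 2.191 × 0.4708 = 1.032 mg/L.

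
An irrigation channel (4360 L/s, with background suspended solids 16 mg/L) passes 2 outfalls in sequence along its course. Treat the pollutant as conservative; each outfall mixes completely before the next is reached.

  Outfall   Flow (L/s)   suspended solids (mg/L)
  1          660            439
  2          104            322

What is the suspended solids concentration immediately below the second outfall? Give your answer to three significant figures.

76.7 mg/L

Outfall 1: combined Q = 5020 L/s; C = (4360·16.00 + 660.0·439.0)/5020 = 71.61 mg/L.
Outfall 2: combined Q = 5124 L/s; C = (5020·71.61 + 104.0·322.0)/5124 = 76.70 mg/L.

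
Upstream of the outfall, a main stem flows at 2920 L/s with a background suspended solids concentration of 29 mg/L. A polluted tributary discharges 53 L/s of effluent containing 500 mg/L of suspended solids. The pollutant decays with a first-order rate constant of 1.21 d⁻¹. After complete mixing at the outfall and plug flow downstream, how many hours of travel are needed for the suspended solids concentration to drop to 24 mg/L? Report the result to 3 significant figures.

After mixing, C = (2920·29.00 + 53.00·500.0) / 2973 = 111200/2973 = 37.40 mg/L.
37.40·exp(−k·t) = 24 → t = ln(37.40/24)/k = 31670 s = 8.797 h.

8.80 h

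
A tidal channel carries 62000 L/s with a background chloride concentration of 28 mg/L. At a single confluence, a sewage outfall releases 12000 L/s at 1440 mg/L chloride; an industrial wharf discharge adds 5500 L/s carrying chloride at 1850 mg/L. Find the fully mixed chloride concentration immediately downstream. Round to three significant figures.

After mixing, C = (62000·28.00 + 12000·1440 + 5500·1850) / 79500 = 29190000/79500 = 367.2 mg/L.

367 mg/L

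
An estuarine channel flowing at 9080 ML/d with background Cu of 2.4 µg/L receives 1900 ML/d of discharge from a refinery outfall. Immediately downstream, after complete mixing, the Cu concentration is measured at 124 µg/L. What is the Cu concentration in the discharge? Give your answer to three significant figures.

Mass balance: 9080·2.400 + 1900·Cₑ = 10980·124.0
→ Cₑ = (10980·124.0 − 9080·2.400) / 1900 = 705.1 µg/L.

705 µg/L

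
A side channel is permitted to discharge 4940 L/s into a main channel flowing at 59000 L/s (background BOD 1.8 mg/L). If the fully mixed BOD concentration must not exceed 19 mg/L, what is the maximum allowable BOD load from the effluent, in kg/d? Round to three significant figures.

Mass balance at the limit: 59000·1.800 + 4940·Cₑ = 63940·19 → Cₑ = 224.4 mg/L.
4940 L/s = 4.940 m³/s. Load = 4.940 m³/s × 224.4 g/m³ × 86 400 s/d = 95790 kg/d.

95800 kg/d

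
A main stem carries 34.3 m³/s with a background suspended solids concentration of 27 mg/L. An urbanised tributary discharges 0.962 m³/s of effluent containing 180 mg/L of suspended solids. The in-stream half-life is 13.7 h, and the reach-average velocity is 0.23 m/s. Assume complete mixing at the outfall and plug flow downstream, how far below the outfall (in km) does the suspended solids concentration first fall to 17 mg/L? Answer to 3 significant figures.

9.92 km

Mixed concentration C = ΣQC/ΣQ = (34.30·27.00 + 0.9620·180.0) / 35.26 = 1099/35.26 = 31.17 mg/L.
Half-life 13.7 h → k = ln 2 / 13.7 = 0.05059 h⁻¹ = 1.214 d⁻¹.
Set 31.17·exp(−k·t) = 17 → t = ln(31.17/17)/k = 43150 s = 11.98 h.
Distance = v·t = 0.23·43150 = 9924 m = 9.924 km.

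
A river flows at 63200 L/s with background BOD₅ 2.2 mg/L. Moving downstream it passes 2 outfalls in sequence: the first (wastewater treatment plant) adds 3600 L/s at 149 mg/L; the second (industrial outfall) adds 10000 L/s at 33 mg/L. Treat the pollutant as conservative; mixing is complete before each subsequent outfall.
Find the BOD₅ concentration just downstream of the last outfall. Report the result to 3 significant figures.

13.1 mg/L

Below outfall 1: Q → 66800 L/s, C = (63200·2.200 + 3600·149.0)/66800 = 10.11 mg/L.
Below outfall 2: Q → 76800 L/s, C = (66800·10.11 + 10000·33.00)/76800 = 13.09 mg/L.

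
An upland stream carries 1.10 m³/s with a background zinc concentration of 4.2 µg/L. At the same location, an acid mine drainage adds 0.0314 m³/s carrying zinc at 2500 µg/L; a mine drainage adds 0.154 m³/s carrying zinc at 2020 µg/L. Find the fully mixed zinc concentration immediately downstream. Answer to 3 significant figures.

Conservation of mass: C = (1.100·4.200 + 0.03140·2500 + 0.1540·2020) / 1.285 = 394.2/1.285 = 306.7 µg/L.

307 µg/L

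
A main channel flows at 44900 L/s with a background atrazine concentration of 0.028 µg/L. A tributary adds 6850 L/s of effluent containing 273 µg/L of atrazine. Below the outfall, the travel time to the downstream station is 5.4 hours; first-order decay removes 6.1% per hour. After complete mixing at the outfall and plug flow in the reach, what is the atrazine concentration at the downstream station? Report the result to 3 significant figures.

Conservation of mass: C = (44900·0.02800 + 6850·273.0) / 51750 = 1871000/51750 = 36.16 µg/L.
6.1%/h lost → k = −ln(1 − 0.061) = 0.06294 h⁻¹.
Applying C = C₀e^(−kt): 36.16 × 0.7119 = 25.74 µg/L.

25.7 µg/L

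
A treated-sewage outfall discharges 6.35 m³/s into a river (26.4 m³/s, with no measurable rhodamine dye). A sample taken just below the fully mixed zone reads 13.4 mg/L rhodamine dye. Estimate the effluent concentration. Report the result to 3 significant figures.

Mass balance: 26.40·0 + 6.350·Cₑ = 32.75·13.40
→ Cₑ = (32.75·13.40 − 26.40·0) / 6.350 = 69.11 mg/L.

69.1 mg/L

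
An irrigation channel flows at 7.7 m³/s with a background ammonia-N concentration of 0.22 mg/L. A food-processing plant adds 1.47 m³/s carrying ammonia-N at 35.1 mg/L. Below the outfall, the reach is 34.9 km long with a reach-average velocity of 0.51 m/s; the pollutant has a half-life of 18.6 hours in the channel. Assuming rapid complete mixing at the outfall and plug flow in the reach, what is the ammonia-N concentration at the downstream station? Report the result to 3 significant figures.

2.86 mg/L

Mixed concentration C = ΣQC/ΣQ = (7.700·0.2200 + 1.470·35.10) / 9.170 = 53.29/9.170 = 5.811 mg/L.
Travel time t = 34.9·1000 / 0.51 = 68430 s = 19.01 h.
Half-life 18.6 h → k = ln 2 / 18.6 = 0.03727 h⁻¹ = 0.8944 d⁻¹.
Applying C = C₀e^(−kt): 5.811 × 0.4924 = 2.862 mg/L.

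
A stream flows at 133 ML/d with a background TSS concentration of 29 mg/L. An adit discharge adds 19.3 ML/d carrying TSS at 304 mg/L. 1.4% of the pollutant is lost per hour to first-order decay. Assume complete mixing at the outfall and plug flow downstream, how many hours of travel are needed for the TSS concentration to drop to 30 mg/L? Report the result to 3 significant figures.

After mixing, C = (133.0·29.00 + 19.30·304.0) / 152.3 = 9724/152.3 = 63.85 mg/L.
1.4%/h lost → k = −ln(1 − 0.014) = 0.01410 h⁻¹.
63.85·exp(−k·t) = 30 → t = ln(63.85/30)/k = 192900 s = 53.57 h.

53.6 h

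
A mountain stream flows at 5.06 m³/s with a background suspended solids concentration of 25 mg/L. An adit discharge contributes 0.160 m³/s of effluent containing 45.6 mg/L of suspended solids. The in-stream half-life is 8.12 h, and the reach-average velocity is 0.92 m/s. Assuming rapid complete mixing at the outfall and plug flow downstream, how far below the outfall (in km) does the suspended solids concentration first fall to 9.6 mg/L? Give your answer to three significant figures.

38.1 km

Mass balance: C = (5.060·25.00 + 0.1600·45.60) / 5.220 = 133.8/5.220 = 25.63 mg/L.
Half-life 8.12 h → k = ln 2 / 8.12 = 0.08536 h⁻¹ = 2.049 d⁻¹.
Set 25.63·exp(−k·t) = 9.6 → t = ln(25.63/9.6)/k = 41420 s = 11.50 h.
Distance = v·t = 0.92·41420 = 38100 m = 38.10 km.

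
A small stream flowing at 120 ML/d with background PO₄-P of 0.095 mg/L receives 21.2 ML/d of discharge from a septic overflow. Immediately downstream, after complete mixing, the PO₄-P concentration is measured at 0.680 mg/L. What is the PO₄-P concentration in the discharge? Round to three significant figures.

Mass balance: 120.0·0.09500 + 21.20·Cₑ = 141.2·0.6800
→ Cₑ = (141.2·0.6800 − 120.0·0.09500) / 21.20 = 3.991 mg/L.

3.99 mg/L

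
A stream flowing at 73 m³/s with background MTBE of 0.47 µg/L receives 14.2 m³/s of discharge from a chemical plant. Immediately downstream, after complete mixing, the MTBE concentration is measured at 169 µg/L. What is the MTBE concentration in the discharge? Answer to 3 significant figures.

1040 µg/L

Mass balance: 73.00·0.4700 + 14.20·Cₑ = 87.20·169.0
→ Cₑ = (87.20·169.0 − 73.00·0.4700) / 14.20 = 1035 µg/L.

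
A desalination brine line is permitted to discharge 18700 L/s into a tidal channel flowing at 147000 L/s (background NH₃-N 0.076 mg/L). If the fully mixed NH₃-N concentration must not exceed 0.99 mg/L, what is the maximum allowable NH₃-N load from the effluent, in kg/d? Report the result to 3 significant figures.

Mass balance at the limit: 147000·0.07600 + 18700·Cₑ = 165700·0.99 → Cₑ = 8.175 mg/L.
18700 L/s = 18.70 m³/s. Load = 18.70 m³/s × 8.175 g/m³ × 86 400 s/d = 13210 kg/d.

13200 kg/d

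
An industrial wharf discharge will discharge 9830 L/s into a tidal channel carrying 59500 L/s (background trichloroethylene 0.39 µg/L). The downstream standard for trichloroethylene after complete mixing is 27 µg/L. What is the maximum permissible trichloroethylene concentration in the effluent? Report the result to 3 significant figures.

At the limit, (Qr·Cr + Qe·Cₑ)/(Qr + Qe) = 27:
Cₑ = (69330·27 − 59500·0.3900) / 9830 = 188.1 µg/L.

188 µg/L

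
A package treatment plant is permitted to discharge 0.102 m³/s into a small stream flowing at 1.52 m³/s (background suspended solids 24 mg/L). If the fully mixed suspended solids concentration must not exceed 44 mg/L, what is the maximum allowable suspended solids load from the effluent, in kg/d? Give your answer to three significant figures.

3010 kg/d

Mass balance at the limit: 1.520·24.00 + 0.1020·Cₑ = 1.622·44 → Cₑ = 342.0 mg/L.
Load = 0.1020 m³/s × 342.0 g/m³ × 86 400 s/d = 3014 kg/d.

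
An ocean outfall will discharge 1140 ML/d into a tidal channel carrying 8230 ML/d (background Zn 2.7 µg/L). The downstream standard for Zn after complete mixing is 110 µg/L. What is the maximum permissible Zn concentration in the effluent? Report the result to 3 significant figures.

At the limit, (Qr·Cr + Qe·Cₑ)/(Qr + Qe) = 110:
Cₑ = (9370·110 − 8230·2.700) / 1140 = 884.6 µg/L.

885 µg/L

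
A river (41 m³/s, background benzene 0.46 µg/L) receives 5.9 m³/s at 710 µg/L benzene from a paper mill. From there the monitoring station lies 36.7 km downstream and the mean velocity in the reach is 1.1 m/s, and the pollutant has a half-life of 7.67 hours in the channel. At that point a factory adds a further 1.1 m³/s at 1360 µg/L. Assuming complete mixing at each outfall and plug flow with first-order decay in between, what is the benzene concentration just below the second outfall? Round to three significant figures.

After mixing, C = (41.00·0.4600 + 5.900·710.0) / 46.90 = 4208/46.90 = 89.72 µg/L; combined flow 46.90 m³/s.
Travel time t = 36.7·1000 / 1.1 = 33360 s = 9.268 h.
Half-life 7.67 h → k = ln 2 / 7.67 = 0.09037 h⁻¹ = 2.169 d⁻¹.
Decay over the reach: 89.72·exp(−kt) = 89.72·0.4328 = 38.83 µg/L.
Second outfall: C = (46.90·38.83 + 1.100·1360)/48.00 = 69.11 µg/L.

69.1 µg/L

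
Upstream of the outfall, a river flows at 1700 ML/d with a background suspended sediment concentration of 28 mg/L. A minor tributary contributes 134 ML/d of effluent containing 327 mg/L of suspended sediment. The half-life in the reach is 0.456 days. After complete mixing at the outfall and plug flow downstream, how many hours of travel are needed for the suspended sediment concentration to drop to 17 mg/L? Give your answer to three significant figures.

17.0 h

Conservation of mass: C = (1700·28.00 + 134.0·327.0) / 1834 = 91420/1834 = 49.85 mg/L.
Half-life 0.456 d → k = ln 2 / 0.456 = 1.520 d⁻¹.
49.85·exp(−k·t) = 17 → t = ln(49.85/17)/k = 61140 s = 16.98 h.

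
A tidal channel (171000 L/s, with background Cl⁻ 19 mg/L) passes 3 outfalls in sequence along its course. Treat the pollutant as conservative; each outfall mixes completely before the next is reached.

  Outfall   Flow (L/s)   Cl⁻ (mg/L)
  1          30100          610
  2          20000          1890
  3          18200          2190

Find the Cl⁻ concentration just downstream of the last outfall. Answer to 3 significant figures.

Outfall 1: combined Q = 201100 L/s; C = (171000·19.00 + 30100·610.0)/201100 = 107.5 mg/L.
Outfall 2: combined Q = 221100 L/s; C = (201100·107.5 + 20000·1890)/221100 = 268.7 mg/L.
Outfall 3: combined Q = 239300 L/s; C = (221100·268.7 + 18200·2190)/239300 = 414.8 mg/L.

415 mg/L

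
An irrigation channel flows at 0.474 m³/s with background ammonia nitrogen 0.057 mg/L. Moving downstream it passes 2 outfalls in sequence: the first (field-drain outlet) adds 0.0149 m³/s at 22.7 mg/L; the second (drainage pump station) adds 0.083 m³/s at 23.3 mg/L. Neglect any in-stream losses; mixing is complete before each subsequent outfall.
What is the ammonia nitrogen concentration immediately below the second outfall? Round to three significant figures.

4.02 mg/L

Below outfall 1: Q → 0.4889 m³/s, C = (0.4740·0.05700 + 0.01490·22.70)/0.4889 = 0.7471 mg/L.
Below outfall 2: Q → 0.5719 m³/s, C = (0.4889·0.7471 + 0.08300·23.30)/0.5719 = 4.020 mg/L.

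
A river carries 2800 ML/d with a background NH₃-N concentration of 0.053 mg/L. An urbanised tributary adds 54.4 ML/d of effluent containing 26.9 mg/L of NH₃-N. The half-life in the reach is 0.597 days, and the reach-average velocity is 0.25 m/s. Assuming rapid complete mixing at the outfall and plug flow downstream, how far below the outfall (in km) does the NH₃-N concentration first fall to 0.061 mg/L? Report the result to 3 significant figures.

41.4 km

After mixing, C = (2800·0.05300 + 54.40·26.90) / 2854 = 1612/2854 = 0.5647 mg/L.
Half-life 0.597 d → k = ln 2 / 0.597 = 1.161 d⁻¹.
Set 0.5647·exp(−k·t) = 0.061 → t = ln(0.5647/0.061)/k = 165600 s = 46.00 h.
Distance = v·t = 0.25·165600 = 41400 m = 41.40 km.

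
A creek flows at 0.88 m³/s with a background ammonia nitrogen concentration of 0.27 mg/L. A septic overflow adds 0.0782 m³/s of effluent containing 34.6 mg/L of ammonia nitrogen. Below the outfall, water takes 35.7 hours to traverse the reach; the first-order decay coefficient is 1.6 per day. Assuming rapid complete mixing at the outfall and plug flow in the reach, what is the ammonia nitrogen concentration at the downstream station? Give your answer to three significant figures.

0.284 mg/L

Mixed concentration C = ΣQC/ΣQ = (0.8800·0.2700 + 0.07820·34.60) / 0.9582 = 2.943/0.9582 = 3.072 mg/L.
Applying C = C₀e^(−kt): 3.072 × 0.09255 = 0.2843 mg/L.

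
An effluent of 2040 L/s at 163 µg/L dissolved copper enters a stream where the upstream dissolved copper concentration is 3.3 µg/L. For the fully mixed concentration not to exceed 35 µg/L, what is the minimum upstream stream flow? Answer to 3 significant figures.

8240 L/s

Set C_mix = 35: (Q·3.300 + 2040·163.0) / (Q + 2040) = 35
→ Q = 2040·(163.0 − 35)/(35 − 3.300) = 8237 L/s.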